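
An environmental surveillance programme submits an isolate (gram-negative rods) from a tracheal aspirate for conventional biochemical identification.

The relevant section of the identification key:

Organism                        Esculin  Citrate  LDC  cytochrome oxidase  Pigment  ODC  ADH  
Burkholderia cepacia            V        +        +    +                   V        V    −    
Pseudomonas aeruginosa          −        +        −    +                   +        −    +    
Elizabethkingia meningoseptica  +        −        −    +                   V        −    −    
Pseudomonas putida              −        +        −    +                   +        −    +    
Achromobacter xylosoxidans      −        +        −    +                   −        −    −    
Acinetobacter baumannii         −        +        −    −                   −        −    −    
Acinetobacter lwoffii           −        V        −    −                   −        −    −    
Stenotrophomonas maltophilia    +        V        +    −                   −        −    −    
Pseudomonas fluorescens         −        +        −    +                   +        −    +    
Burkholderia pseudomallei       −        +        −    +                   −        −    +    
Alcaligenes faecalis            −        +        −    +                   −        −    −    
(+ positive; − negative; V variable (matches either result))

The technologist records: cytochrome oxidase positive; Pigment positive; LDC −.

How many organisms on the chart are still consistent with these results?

4

Pigment +: excludes 6 organisms — 5 left.
LDC −: excludes Burkholderia cepacia — 4 left.
cytochrome oxidase +: all 4 remaining candidates are consistent.
Still consistent: Elizabethkingia meningoseptica, Pseudomonas aeruginosa, Pseudomonas fluorescens, Pseudomonas putida.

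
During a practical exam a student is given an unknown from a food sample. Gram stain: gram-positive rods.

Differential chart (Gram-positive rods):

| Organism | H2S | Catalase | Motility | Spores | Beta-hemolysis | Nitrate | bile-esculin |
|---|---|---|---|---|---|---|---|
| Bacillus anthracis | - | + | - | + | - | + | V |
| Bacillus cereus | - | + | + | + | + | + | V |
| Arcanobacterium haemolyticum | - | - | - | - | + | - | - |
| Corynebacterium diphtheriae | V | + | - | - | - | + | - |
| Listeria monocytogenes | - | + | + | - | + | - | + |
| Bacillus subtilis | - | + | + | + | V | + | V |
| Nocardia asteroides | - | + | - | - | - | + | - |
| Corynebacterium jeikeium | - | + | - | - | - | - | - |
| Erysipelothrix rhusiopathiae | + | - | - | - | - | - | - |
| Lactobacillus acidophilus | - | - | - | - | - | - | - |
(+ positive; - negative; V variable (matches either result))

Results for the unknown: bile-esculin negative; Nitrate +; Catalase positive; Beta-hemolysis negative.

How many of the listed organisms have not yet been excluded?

Catalase +: excludes Arcanobacterium haemolyticum, Erysipelothrix rhusiopathiae, Lactobacillus acidophilus — 7 left.
Nitrate +: excludes Listeria monocytogenes, Corynebacterium jeikeium — 5 left.
bile-esculin -: all 5 remaining candidates are consistent.
Beta-hemolysis -: excludes Bacillus cereus — 4 left.
Still consistent: Bacillus anthracis, Bacillus subtilis, Corynebacterium diphtheriae, Nocardia asteroides.

4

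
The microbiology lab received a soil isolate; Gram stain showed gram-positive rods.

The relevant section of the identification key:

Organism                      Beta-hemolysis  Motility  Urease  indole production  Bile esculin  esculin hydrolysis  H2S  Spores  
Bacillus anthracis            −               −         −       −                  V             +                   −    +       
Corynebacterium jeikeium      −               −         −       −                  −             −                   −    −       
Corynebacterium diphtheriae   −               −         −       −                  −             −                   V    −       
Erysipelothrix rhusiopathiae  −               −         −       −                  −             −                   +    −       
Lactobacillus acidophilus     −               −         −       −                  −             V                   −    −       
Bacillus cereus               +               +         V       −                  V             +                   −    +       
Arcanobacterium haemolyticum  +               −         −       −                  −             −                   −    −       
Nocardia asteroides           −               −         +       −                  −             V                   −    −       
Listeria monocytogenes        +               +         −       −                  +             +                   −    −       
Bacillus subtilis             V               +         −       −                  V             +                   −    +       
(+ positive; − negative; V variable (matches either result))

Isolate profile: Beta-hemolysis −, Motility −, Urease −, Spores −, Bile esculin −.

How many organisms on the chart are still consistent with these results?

4

Bile esculin −: excludes Listeria monocytogenes — 9 left.
Motility −: excludes Bacillus cereus, Bacillus subtilis — 7 left.
Spores −: excludes Bacillus anthracis — 6 left.
Beta-hemolysis −: excludes Arcanobacterium haemolyticum — 5 left.
Urease −: excludes Nocardia asteroides — 4 left.
Still consistent: Corynebacterium diphtheriae, Corynebacterium jeikeium, Erysipelothrix rhusiopathiae, Lactobacillus acidophilus.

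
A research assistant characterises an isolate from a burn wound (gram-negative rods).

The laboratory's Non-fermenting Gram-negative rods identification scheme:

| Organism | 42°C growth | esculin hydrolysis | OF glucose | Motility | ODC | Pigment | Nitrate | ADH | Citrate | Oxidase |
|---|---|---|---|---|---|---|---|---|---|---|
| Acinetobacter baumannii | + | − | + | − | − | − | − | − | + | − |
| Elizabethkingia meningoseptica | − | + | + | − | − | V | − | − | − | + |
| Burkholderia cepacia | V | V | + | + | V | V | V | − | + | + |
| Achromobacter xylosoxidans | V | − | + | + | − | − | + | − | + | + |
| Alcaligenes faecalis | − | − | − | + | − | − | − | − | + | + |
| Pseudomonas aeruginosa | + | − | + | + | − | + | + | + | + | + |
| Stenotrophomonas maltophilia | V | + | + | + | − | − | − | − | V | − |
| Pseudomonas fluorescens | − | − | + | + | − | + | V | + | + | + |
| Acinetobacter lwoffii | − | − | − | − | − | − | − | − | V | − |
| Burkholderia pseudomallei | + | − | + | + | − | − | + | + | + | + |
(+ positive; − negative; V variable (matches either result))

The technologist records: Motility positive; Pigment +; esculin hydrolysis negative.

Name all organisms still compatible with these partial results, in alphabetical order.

Burkholderia cepacia, Pseudomonas aeruginosa, Pseudomonas fluorescens

Pigment +: excludes 6 organisms — 4 left.
esculin hydrolysis −: excludes Elizabethkingia meningoseptica — 3 left.
Motility +: all 3 remaining candidates are consistent.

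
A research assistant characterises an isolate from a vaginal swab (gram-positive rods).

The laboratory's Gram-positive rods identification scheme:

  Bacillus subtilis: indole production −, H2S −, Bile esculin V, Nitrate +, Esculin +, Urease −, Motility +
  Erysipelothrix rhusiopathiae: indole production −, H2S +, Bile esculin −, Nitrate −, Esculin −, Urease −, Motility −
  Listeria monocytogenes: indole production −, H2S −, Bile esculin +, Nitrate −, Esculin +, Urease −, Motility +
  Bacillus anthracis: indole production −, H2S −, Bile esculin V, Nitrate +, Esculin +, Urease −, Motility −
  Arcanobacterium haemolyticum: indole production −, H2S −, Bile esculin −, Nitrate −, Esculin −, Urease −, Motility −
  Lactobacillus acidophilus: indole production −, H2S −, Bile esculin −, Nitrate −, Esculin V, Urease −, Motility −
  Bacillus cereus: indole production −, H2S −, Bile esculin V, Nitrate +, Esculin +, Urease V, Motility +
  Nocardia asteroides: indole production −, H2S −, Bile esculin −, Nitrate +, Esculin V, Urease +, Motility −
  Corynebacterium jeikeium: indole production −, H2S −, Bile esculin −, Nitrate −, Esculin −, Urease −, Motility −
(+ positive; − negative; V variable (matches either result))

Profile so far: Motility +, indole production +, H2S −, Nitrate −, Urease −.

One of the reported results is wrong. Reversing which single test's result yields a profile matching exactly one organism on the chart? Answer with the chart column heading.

indole production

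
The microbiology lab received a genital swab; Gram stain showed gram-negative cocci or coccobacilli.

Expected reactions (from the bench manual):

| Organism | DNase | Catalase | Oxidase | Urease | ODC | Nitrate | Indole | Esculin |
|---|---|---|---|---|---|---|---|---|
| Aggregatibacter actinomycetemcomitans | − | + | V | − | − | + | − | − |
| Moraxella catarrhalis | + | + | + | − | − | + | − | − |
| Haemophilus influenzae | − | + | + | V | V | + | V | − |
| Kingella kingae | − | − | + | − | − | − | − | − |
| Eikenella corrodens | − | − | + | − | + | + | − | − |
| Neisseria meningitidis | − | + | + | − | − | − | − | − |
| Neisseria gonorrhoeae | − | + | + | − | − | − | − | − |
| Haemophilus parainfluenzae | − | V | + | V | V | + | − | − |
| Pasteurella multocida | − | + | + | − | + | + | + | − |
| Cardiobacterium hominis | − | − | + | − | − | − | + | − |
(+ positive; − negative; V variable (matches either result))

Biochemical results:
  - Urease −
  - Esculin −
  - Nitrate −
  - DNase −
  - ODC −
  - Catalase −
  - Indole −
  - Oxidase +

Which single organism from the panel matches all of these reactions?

Urease −: all 10 remaining candidates are consistent.
Oxidase +: all 10 remaining candidates are consistent.
Indole −: excludes Pasteurella multocida, Cardiobacterium hominis — 8 left.
Catalase −: excludes 5 organisms — 3 left.
Esculin −: all 3 remaining candidates are consistent.
DNase −: all 3 remaining candidates are consistent.
ODC −: excludes Eikenella corrodens — 2 left.
Nitrate −: excludes Haemophilus parainfluenzae — 1 left.

Kingella kingae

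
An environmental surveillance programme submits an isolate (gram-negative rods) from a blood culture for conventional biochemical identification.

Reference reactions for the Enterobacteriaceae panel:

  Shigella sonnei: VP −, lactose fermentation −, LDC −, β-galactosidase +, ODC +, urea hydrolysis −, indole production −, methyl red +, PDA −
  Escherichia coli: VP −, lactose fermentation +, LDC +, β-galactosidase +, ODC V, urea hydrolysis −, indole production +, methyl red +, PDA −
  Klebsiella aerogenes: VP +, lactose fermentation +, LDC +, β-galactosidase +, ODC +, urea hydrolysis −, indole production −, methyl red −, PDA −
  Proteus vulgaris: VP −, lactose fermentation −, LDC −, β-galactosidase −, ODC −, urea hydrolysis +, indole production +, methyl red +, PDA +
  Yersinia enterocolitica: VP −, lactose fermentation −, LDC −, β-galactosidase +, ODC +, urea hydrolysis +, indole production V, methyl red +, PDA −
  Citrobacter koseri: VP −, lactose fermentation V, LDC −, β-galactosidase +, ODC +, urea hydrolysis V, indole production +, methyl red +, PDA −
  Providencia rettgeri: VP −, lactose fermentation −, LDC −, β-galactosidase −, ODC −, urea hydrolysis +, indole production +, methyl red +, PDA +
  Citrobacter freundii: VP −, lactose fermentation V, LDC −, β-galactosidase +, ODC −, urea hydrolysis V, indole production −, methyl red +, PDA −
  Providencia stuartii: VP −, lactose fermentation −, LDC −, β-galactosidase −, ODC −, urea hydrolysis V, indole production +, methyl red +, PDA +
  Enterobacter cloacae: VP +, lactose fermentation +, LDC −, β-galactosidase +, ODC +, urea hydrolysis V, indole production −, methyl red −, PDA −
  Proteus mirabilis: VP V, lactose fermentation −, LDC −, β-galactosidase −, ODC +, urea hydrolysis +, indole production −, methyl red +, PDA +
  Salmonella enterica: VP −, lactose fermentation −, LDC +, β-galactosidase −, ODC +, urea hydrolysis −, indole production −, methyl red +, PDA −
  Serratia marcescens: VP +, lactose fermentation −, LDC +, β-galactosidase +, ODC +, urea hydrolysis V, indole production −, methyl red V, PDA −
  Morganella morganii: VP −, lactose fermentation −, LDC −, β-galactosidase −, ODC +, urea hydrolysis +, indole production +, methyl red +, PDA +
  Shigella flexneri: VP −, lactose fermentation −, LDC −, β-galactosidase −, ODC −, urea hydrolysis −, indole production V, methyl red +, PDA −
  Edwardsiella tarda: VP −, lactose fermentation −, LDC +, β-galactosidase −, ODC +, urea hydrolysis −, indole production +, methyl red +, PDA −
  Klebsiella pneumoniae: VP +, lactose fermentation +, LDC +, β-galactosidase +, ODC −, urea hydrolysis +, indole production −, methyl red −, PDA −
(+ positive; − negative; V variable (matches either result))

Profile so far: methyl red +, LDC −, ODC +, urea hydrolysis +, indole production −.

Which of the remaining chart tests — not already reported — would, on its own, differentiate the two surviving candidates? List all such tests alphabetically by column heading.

urea hydrolysis +: excludes 6 organisms — 11 left.
indole production −: excludes 5 organisms — 6 left.
LDC −: excludes Serratia marcescens, Klebsiella pneumoniae — 4 left.
methyl red +: excludes Enterobacter cloacae — 3 left.
ODC +: excludes Citrobacter freundii — 2 left.
Two candidates remain: Proteus mirabilis and Yersinia enterocolitica.
  VP: V vs − — variable for at least one, does not separate.
  lactose fermentation: − vs − — same for both, does not separate.
  β-galactosidase: Proteus mirabilis −, Yersinia enterocolitica + — discriminates.
  PDA: Proteus mirabilis +, Yersinia enterocolitica − — discriminates.

PDA, β-galactosidase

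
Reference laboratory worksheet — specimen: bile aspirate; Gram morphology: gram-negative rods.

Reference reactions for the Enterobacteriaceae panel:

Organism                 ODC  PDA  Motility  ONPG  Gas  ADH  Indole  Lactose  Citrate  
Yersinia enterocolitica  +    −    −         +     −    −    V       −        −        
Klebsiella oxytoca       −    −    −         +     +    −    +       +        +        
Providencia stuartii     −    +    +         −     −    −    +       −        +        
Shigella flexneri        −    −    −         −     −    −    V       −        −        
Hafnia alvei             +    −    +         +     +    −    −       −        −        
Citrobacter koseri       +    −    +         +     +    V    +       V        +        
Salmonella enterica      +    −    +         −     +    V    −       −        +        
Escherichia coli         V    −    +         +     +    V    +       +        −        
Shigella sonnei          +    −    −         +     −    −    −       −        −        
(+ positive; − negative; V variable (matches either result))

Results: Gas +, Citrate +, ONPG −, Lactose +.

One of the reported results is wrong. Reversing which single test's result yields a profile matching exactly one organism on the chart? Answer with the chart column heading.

As reported, no row in the chart matches all 4 reactions.
Reversing ONPG → 2 organisms match (not unique).
Reversing Citrate → still no organism matches.
Reversing Gas → still no organism matches.
Reversing Lactose (to −) → unique match: Salmonella enterica.

Lactose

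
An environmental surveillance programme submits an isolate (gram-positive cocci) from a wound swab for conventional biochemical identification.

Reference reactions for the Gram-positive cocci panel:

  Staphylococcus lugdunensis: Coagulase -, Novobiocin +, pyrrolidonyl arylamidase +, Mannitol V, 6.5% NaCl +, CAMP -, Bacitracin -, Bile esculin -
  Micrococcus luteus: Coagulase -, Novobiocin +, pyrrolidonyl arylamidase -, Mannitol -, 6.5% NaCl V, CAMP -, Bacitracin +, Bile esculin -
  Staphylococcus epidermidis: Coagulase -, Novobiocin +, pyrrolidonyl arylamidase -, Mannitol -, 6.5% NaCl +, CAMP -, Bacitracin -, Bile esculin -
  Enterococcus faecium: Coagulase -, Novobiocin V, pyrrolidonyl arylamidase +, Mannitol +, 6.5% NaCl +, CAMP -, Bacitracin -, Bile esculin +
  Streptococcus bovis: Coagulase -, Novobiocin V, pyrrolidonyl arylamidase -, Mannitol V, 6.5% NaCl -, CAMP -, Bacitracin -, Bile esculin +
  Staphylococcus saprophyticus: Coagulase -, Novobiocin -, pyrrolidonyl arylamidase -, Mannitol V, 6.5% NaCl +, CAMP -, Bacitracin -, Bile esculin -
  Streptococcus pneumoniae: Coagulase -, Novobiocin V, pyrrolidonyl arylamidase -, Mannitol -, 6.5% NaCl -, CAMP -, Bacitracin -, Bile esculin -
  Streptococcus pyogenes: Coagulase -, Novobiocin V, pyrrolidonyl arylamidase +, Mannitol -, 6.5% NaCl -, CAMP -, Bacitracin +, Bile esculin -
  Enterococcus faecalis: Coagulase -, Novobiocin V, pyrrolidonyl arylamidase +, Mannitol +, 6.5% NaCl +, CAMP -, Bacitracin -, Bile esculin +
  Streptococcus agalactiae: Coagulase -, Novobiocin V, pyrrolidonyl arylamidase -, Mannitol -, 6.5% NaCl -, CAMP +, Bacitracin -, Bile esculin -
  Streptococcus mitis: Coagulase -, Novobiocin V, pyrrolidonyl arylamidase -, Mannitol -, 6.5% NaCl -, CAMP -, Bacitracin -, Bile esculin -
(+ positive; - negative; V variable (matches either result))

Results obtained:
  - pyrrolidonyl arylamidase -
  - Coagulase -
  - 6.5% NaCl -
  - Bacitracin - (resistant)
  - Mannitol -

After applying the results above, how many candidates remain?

Mannitol -: excludes Enterococcus faecium, Enterococcus faecalis — 9 left.
pyrrolidonyl arylamidase -: excludes Staphylococcus lugdunensis, Streptococcus pyogenes — 7 left.
6.5% NaCl -: excludes Staphylococcus epidermidis, Staphylococcus saprophyticus — 5 left.
Coagulase -: all 5 remaining candidates are consistent.
Bacitracin -: excludes Micrococcus luteus — 4 left.
Still consistent: Streptococcus agalactiae, Streptococcus bovis, Streptococcus mitis, Streptococcus pneumoniae.

4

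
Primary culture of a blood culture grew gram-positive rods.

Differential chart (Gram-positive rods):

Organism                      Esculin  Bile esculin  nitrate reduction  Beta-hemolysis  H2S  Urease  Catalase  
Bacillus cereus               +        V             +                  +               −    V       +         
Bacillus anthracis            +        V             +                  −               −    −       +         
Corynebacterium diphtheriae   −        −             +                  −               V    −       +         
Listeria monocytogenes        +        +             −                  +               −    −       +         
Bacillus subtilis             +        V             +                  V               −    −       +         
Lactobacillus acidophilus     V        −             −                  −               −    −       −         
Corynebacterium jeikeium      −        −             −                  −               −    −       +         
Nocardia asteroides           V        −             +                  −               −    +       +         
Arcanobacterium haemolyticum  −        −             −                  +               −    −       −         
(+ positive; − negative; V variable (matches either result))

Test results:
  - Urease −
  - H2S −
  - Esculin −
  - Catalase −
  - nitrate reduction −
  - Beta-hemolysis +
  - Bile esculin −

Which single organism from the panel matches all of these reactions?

Arcanobacterium haemolyticum

Urease −: excludes Nocardia asteroides — 8 left.
H2S −: all 8 remaining candidates are consistent.
Esculin −: excludes Bacillus cereus, Bacillus anthracis, Listeria monocytogenes, Bacillus subtilis — 4 left.
Bile esculin −: all 4 remaining candidates are consistent.
Beta-hemolysis +: excludes Corynebacterium diphtheriae, Lactobacillus acidophilus, Corynebacterium jeikeium — 1 left.
nitrate reduction −: the one remaining candidate is consistent.
Catalase −: the one remaining candidate is consistent.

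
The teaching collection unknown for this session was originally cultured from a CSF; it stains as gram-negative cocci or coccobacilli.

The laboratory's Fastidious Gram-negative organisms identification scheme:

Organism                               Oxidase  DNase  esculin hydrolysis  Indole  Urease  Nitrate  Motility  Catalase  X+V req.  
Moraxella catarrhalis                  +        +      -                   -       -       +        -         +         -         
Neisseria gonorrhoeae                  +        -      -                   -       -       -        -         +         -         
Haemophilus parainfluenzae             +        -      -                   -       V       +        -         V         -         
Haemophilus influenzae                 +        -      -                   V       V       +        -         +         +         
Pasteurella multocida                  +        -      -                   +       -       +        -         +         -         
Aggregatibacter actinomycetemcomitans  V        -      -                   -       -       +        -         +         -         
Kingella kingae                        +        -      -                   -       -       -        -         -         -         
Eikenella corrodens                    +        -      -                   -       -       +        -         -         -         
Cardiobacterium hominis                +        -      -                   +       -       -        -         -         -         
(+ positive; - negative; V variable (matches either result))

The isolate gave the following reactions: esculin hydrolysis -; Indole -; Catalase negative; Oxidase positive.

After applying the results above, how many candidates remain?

Catalase -: excludes 5 organisms — 4 left.
Oxidase +: all 4 remaining candidates are consistent.
esculin hydrolysis -: all 4 remaining candidates are consistent.
Indole -: excludes Cardiobacterium hominis — 3 left.
Still consistent: Eikenella corrodens, Haemophilus parainfluenzae, Kingella kingae.

3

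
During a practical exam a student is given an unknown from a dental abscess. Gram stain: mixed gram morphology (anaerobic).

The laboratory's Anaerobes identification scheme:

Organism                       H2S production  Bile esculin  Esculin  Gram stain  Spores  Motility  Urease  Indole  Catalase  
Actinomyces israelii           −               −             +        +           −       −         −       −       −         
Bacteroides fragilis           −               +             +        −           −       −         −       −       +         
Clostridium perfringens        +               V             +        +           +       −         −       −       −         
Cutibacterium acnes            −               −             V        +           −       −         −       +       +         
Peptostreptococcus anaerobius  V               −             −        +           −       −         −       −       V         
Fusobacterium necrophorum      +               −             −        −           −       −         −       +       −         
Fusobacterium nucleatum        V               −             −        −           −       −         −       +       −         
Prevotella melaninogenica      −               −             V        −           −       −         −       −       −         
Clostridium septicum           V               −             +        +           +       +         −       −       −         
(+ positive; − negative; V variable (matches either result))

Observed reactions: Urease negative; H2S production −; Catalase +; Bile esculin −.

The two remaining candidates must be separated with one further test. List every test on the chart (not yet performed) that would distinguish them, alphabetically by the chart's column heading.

Indole

Catalase +: excludes 6 organisms — 3 left.
H2S production −: all 3 remaining candidates are consistent.
Urease −: all 3 remaining candidates are consistent.
Bile esculin −: excludes Bacteroides fragilis — 2 left.
Two candidates remain: Cutibacterium acnes and Peptostreptococcus anaerobius.
  Esculin: V vs − — variable for at least one, does not separate.
  Gram stain: + vs + — same for both, does not separate.
  Spores: − vs − — same for both, does not separate.
  Motility: − vs − — same for both, does not separate.
  Indole: Cutibacterium acnes +, Peptostreptococcus anaerobius − — discriminates.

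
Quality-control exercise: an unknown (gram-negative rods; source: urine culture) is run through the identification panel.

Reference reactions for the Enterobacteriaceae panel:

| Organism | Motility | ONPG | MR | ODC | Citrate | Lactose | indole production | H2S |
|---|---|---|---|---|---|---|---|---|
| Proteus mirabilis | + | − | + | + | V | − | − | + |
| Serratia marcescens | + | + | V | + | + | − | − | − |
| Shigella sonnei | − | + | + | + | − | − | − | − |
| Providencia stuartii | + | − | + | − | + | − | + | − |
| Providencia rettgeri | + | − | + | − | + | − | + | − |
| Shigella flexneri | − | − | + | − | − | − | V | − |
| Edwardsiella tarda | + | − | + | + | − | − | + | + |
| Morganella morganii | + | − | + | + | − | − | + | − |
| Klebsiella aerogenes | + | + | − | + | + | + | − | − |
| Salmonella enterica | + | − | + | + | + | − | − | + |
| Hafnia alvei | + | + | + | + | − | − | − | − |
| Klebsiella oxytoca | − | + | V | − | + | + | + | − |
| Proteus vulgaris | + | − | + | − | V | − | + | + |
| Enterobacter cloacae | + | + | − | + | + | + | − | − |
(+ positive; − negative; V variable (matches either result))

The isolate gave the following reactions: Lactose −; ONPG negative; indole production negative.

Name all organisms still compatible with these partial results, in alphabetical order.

ONPG −: excludes 6 organisms — 8 left.
indole production −: excludes 5 organisms — 3 left.
Lactose −: all 3 remaining candidates are consistent.

Proteus mirabilis, Salmonella enterica, Shigella flexneri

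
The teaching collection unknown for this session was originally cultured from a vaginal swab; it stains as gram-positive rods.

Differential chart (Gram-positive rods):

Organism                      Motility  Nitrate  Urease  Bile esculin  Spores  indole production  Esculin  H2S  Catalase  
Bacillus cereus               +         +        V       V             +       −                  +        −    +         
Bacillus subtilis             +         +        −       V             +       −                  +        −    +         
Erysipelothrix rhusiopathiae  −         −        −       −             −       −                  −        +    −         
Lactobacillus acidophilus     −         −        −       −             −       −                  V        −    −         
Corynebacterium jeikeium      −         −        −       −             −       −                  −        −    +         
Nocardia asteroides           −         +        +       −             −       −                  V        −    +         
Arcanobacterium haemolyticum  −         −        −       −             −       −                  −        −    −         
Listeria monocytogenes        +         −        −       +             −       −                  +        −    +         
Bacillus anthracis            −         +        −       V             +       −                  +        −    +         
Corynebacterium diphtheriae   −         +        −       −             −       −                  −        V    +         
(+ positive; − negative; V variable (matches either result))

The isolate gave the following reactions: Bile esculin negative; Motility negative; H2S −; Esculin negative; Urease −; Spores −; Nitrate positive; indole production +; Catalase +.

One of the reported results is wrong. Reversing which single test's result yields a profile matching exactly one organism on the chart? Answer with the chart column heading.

indole production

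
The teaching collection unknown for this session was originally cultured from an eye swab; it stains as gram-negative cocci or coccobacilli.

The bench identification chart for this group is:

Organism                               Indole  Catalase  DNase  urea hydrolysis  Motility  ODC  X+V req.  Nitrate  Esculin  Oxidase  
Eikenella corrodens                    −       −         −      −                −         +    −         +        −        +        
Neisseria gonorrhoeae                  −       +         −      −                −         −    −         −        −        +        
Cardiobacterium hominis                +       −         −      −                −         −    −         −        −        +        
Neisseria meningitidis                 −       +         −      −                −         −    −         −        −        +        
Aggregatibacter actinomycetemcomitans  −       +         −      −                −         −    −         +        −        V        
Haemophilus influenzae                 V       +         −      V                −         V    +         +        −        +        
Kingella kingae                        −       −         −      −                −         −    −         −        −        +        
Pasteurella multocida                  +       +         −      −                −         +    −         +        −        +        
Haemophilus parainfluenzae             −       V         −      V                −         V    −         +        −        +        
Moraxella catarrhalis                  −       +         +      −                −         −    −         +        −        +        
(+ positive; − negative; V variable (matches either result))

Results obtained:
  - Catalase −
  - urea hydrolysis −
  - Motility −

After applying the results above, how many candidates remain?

Motility −: all 10 remaining candidates are consistent.
urea hydrolysis −: all 10 remaining candidates are consistent.
Catalase −: excludes 6 organisms — 4 left.
Still consistent: Cardiobacterium hominis, Eikenella corrodens, Haemophilus parainfluenzae, Kingella kingae.

4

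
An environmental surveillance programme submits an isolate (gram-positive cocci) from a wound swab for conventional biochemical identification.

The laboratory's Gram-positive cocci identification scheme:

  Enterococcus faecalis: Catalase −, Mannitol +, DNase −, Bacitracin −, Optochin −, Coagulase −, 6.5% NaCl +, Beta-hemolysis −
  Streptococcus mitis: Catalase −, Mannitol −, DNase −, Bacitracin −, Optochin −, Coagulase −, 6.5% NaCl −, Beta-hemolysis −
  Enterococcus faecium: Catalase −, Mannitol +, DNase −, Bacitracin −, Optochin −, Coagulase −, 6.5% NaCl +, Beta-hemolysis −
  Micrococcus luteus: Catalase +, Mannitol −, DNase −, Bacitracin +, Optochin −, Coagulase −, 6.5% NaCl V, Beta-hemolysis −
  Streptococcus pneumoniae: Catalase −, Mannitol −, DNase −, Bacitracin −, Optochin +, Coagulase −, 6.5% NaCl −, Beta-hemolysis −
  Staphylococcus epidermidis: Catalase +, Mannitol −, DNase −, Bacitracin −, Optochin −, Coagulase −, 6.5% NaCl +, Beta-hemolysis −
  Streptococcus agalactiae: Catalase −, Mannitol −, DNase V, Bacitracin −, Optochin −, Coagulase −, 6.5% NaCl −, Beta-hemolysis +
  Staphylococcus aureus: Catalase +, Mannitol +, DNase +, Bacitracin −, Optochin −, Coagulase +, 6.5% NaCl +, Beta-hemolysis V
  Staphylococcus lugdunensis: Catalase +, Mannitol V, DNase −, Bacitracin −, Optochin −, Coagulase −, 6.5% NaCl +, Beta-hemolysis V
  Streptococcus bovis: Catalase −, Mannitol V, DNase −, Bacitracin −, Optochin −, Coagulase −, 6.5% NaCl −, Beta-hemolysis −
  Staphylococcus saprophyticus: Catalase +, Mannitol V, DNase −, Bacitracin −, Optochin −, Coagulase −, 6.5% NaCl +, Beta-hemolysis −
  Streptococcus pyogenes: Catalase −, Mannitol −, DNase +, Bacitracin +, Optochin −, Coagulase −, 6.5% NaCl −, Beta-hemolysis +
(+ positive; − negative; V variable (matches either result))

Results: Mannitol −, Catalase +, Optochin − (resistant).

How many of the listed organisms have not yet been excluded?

4

Optochin −: excludes Streptococcus pneumoniae — 11 left.
Mannitol −: excludes Enterococcus faecalis, Enterococcus faecium, Staphylococcus aureus — 8 left.
Catalase +: excludes Streptococcus mitis, Streptococcus agalactiae, Streptococcus bovis, Streptococcus pyogenes — 4 left.
Still consistent: Micrococcus luteus, Staphylococcus epidermidis, Staphylococcus lugdunensis, Staphylococcus saprophyticus.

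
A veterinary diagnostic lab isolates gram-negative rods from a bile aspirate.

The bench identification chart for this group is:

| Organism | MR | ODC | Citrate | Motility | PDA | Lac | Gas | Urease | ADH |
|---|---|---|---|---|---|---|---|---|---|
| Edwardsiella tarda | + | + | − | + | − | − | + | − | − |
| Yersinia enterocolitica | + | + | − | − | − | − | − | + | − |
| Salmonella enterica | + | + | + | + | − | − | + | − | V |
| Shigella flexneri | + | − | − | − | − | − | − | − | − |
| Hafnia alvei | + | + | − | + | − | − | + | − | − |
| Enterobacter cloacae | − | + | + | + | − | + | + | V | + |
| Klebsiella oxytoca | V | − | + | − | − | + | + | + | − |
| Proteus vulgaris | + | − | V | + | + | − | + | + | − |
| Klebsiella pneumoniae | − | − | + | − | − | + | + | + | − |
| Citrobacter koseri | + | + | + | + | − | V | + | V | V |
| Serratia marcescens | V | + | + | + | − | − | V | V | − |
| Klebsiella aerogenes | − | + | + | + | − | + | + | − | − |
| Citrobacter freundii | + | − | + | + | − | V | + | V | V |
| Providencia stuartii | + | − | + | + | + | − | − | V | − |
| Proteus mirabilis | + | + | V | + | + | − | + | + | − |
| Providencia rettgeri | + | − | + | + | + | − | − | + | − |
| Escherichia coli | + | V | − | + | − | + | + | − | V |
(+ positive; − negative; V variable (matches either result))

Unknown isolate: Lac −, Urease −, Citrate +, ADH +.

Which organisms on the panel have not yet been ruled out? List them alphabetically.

Citrate +: excludes 5 organisms — 12 left.
ADH +: excludes 8 organisms — 4 left.
Urease −: all 4 remaining candidates are consistent.
Lac −: excludes Enterobacter cloacae — 3 left.

Citrobacter freundii, Citrobacter koseri, Salmonella enterica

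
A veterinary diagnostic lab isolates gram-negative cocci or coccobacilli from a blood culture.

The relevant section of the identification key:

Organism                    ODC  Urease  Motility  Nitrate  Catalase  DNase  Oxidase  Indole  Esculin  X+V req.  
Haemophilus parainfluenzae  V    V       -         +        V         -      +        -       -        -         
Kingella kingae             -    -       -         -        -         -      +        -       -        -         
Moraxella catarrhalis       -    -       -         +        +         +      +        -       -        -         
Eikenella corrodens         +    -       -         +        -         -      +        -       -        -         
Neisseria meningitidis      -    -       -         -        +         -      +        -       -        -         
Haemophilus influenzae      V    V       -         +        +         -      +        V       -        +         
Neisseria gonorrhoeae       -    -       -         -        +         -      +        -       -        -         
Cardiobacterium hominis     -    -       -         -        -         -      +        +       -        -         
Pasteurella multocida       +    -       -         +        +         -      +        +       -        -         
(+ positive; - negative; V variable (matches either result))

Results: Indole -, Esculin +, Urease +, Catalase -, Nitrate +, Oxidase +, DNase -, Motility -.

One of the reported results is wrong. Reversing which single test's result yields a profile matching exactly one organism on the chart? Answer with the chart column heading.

Esculin

As reported, no row in the chart matches all 8 reactions.
Reversing Motility → still no organism matches.
Reversing Indole → still no organism matches.
Reversing Catalase → still no organism matches.
Reversing Nitrate → still no organism matches.
Reversing DNase → still no organism matches.
Reversing Oxidase → still no organism matches.
Reversing Esculin (to -) → unique match: Haemophilus parainfluenzae.
Reversing Urease → still no organism matches.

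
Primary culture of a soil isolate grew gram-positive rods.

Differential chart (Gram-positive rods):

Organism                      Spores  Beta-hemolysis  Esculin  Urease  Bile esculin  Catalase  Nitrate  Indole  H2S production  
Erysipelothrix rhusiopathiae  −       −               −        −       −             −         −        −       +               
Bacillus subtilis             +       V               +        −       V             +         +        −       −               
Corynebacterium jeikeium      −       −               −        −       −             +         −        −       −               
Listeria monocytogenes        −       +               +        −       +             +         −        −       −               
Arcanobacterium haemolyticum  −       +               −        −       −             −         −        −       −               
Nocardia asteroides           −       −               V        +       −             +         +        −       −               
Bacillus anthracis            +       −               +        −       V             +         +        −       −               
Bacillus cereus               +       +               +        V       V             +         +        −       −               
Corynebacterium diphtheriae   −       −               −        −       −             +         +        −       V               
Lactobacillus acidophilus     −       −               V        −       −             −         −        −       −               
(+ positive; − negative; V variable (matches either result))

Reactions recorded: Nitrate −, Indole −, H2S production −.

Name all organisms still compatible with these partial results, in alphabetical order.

Arcanobacterium haemolyticum, Corynebacterium jeikeium, Lactobacillus acidophilus, Listeria monocytogenes

Nitrate −: excludes 5 organisms — 5 left.
Indole −: all 5 remaining candidates are consistent.
H2S production −: excludes Erysipelothrix rhusiopathiae — 4 left.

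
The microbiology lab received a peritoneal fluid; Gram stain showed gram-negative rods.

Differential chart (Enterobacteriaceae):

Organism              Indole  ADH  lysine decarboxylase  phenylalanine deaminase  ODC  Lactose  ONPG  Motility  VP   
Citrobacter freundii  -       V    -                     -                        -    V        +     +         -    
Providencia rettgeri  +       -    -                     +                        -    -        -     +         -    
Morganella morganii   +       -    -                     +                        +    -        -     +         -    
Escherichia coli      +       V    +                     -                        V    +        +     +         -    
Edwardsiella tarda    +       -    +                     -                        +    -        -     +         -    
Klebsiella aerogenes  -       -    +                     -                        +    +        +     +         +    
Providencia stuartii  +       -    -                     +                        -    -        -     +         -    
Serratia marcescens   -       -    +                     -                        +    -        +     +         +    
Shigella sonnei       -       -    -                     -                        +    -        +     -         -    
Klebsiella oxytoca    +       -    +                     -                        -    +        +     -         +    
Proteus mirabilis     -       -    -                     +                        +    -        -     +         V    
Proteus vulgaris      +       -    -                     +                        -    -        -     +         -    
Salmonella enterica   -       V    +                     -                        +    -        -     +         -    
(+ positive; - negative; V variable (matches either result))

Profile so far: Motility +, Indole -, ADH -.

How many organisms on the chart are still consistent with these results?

5

Indole -: excludes 7 organisms — 6 left.
ADH -: all 6 remaining candidates are consistent.
Motility +: excludes Shigella sonnei — 5 left.
Still consistent: Citrobacter freundii, Klebsiella aerogenes, Proteus mirabilis, Salmonella enterica, Serratia marcescens.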